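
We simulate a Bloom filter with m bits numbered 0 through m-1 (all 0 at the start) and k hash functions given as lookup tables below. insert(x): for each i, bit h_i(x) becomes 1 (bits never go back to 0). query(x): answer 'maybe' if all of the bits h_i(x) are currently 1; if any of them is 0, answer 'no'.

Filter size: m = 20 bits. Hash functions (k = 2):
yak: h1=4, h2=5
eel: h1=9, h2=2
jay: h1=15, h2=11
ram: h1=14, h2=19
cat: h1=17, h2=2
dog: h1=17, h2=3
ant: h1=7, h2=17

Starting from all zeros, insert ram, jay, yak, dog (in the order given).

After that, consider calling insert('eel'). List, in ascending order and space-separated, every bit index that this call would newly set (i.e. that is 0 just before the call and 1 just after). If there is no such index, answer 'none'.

Start: bits=00000000000000000000
After insert 'ram': sets bits 14 19 -> bits=00000000000000100001
After insert 'jay': sets bits 11 15 -> bits=00000000000100110001
After insert 'yak': sets bits 4 5 -> bits=00001100000100110001
After insert 'dog': sets bits 3 17 -> bits=00011100000100110101
insert 'eel' would touch bits 2 9; currently bit2=0, bit9=0
Bits that are 0 among those (would change 0->1): 2 9

Answer: 2 9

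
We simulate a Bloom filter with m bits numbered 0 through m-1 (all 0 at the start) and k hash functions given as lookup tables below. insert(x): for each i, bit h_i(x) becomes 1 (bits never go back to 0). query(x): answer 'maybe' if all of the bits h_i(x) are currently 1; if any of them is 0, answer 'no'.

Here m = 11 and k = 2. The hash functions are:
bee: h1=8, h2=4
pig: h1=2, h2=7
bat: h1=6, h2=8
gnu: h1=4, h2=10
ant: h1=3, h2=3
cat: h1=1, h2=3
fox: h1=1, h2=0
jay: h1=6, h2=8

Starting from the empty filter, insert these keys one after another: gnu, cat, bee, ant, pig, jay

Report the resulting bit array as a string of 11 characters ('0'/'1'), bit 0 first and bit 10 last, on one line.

Start: bits=00000000000
After insert 'gnu': sets bits 4 10 -> bits=00001000001
After insert 'cat': sets bits 1 3 -> bits=01011000001
After insert 'bee': sets bits 4 8 -> bits=01011000101
After insert 'ant': sets bits 3 -> bits=01011000101
After insert 'pig': sets bits 2 7 -> bits=01111001101
After insert 'jay': sets bits 6 8 -> bits=01111011101

Answer: 01111011101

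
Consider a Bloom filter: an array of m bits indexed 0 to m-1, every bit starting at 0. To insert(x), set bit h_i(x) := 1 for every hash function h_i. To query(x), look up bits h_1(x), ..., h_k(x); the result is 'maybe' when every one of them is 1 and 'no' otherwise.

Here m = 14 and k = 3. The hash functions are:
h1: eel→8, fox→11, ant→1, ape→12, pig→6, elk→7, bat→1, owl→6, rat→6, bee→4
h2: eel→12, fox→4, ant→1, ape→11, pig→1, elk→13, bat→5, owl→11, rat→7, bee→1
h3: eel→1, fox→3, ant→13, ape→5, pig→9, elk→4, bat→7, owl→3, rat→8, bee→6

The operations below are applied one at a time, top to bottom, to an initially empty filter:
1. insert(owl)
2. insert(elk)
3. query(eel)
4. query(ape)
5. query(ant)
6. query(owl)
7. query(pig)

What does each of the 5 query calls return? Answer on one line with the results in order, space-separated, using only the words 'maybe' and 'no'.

Start: bits=00000000000000
Op 1: insert owl -> sets bits 3 6 11 -> bits=00010010000100
Op 2: insert elk -> sets bits 4 7 13 -> bits=00011011000101
Op 3: query eel -> checks bit1=0, bit8=0, bit12=0 (has a 0) -> no
Op 4: query ape -> checks bit5=0, bit11=1, bit12=0 (has a 0) -> no
Op 5: query ant -> checks bit1=0, bit13=1 (has a 0) -> no
Op 6: query owl -> checks bit3=1, bit6=1, bit11=1 (all 1) -> maybe
Op 7: query pig -> checks bit1=0, bit6=1, bit9=0 (has a 0) -> no
Query results in order: no no no maybe no

Answer: no no no maybe no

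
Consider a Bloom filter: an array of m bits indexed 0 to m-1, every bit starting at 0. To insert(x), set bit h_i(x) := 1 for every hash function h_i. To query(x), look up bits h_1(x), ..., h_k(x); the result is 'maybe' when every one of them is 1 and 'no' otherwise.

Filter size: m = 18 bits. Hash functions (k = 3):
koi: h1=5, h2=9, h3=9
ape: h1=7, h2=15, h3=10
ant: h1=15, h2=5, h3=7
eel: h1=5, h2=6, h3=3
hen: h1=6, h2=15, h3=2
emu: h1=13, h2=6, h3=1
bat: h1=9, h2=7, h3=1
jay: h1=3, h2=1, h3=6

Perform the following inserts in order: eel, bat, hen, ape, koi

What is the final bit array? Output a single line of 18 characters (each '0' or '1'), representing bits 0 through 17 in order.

Answer: 011101110110000100

Derivation:
Start: bits=000000000000000000
After insert 'eel': sets bits 3 5 6 -> bits=000101100000000000
After insert 'bat': sets bits 1 7 9 -> bits=010101110100000000
After insert 'hen': sets bits 2 6 15 -> bits=011101110100000100
After insert 'ape': sets bits 7 10 15 -> bits=011101110110000100
After insert 'koi': sets bits 5 9 -> bits=011101110110000100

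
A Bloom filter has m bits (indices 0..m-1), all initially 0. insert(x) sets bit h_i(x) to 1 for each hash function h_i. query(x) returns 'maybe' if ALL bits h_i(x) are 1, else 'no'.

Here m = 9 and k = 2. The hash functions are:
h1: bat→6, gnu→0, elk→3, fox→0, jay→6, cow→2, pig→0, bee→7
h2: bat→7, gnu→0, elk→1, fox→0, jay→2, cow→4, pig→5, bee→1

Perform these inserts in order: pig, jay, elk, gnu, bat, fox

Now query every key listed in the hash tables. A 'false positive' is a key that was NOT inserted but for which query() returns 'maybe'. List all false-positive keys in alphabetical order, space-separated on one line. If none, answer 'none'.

Start: bits=000000000
After insert 'pig': sets bits 0 5 -> bits=100001000
After insert 'jay': sets bits 2 6 -> bits=101001100
After insert 'elk': sets bits 1 3 -> bits=111101100
After insert 'gnu': sets bits 0 -> bits=111101100
After insert 'bat': sets bits 6 7 -> bits=111101110
After insert 'fox': sets bits 0 -> bits=111101110
Not inserted: bee cow — query each against bits=111101110:
query bee: checks bit1=1, bit7=1 (all 1) -> maybe => FALSE POSITIVE
query cow: checks bit2=1, bit4=0 (has a 0) -> no => not a false positive
False positives (alphabetical): bee

Answer: bee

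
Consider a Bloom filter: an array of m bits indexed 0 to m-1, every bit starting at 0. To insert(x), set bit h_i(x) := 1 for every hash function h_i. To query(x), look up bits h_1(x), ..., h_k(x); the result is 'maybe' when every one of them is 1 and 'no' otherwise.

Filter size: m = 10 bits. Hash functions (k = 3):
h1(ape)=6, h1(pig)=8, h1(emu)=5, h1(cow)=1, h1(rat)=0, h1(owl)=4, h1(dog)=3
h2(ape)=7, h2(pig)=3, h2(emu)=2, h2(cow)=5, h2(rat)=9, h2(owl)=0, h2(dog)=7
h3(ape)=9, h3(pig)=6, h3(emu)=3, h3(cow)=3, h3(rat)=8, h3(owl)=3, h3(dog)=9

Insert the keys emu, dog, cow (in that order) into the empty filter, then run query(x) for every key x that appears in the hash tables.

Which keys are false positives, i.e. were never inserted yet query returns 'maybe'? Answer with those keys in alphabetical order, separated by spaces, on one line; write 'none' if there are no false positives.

Answer: none

Derivation:
Start: bits=0000000000
After insert 'emu': sets bits 2 3 5 -> bits=0011010000
After insert 'dog': sets bits 3 7 9 -> bits=0011010101
After insert 'cow': sets bits 1 3 5 -> bits=0111010101
Not inserted: ape owl pig rat — query each against bits=0111010101:
query ape: checks bit6=0, bit7=1, bit9=1 (has a 0) -> no => not a false positive
query owl: checks bit0=0, bit3=1, bit4=0 (has a 0) -> no => not a false positive
query pig: checks bit3=1, bit6=0, bit8=0 (has a 0) -> no => not a false positive
query rat: checks bit0=0, bit8=0, bit9=1 (has a 0) -> no => not a false positive
False positives (alphabetical): none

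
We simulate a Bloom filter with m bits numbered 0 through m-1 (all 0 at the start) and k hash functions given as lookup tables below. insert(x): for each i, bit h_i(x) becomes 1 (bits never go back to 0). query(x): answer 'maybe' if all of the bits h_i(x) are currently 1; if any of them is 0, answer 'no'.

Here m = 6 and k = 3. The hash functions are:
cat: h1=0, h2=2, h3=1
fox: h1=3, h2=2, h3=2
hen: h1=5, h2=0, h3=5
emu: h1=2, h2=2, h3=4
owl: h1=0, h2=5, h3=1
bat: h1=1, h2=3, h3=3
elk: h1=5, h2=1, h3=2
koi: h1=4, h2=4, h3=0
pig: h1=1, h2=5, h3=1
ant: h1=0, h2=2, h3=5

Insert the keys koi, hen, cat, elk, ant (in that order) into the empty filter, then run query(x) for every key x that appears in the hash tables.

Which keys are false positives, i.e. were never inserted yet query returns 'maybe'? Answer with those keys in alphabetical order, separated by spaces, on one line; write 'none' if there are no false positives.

Start: bits=000000
After insert 'koi': sets bits 0 4 -> bits=100010
After insert 'hen': sets bits 0 5 -> bits=100011
After insert 'cat': sets bits 0 1 2 -> bits=111011
After insert 'elk': sets bits 1 2 5 -> bits=111011
After insert 'ant': sets bits 0 2 5 -> bits=111011
Not inserted: bat emu fox owl pig — query each against bits=111011:
query bat: checks bit1=1, bit3=0 (has a 0) -> no => not a false positive
query emu: checks bit2=1, bit4=1 (all 1) -> maybe => FALSE POSITIVE
query fox: checks bit2=1, bit3=0 (has a 0) -> no => not a false positive
query owl: checks bit0=1, bit1=1, bit5=1 (all 1) -> maybe => FALSE POSITIVE
query pig: checks bit1=1, bit5=1 (all 1) -> maybe => FALSE POSITIVE
False positives (alphabetical): emu owl pig

Answer: emu owl pig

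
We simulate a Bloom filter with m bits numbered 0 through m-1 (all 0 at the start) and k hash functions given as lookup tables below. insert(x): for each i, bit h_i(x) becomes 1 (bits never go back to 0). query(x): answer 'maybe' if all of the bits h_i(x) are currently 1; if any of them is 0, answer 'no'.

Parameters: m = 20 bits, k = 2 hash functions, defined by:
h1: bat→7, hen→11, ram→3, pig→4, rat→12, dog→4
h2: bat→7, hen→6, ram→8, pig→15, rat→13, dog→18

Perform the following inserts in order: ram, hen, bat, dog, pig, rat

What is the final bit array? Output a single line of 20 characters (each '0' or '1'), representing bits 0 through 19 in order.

Answer: 00011011100111010010

Derivation:
Start: bits=00000000000000000000
After insert 'ram': sets bits 3 8 -> bits=00010000100000000000
After insert 'hen': sets bits 6 11 -> bits=00010010100100000000
After insert 'bat': sets bits 7 -> bits=00010011100100000000
After insert 'dog': sets bits 4 18 -> bits=00011011100100000010
After insert 'pig': sets bits 4 15 -> bits=00011011100100010010
After insert 'rat': sets bits 12 13 -> bits=00011011100111010010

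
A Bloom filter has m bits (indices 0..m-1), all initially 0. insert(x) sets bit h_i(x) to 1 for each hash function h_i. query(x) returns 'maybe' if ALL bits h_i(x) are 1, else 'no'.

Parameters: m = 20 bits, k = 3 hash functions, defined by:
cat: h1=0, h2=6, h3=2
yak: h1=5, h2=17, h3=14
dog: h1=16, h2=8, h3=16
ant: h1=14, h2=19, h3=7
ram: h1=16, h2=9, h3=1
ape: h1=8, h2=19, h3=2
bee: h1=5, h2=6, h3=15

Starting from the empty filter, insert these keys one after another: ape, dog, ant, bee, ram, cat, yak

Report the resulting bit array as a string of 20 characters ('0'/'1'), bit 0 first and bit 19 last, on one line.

Start: bits=00000000000000000000
After insert 'ape': sets bits 2 8 19 -> bits=00100000100000000001
After insert 'dog': sets bits 8 16 -> bits=00100000100000001001
After insert 'ant': sets bits 7 14 19 -> bits=00100001100000101001
After insert 'bee': sets bits 5 6 15 -> bits=00100111100000111001
After insert 'ram': sets bits 1 9 16 -> bits=01100111110000111001
After insert 'cat': sets bits 0 2 6 -> bits=11100111110000111001
After insert 'yak': sets bits 5 14 17 -> bits=11100111110000111101

Answer: 11100111110000111101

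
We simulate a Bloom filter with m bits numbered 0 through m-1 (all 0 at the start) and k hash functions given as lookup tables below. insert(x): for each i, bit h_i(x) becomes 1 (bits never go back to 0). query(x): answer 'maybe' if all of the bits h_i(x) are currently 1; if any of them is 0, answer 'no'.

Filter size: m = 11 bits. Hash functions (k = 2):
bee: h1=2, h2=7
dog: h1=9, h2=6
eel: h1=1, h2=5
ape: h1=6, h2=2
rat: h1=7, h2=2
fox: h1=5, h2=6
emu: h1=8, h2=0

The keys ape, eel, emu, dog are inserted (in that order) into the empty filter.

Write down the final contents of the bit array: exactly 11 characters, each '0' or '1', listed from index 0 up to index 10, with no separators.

Start: bits=00000000000
After insert 'ape': sets bits 2 6 -> bits=00100010000
After insert 'eel': sets bits 1 5 -> bits=01100110000
After insert 'emu': sets bits 0 8 -> bits=11100110100
After insert 'dog': sets bits 6 9 -> bits=11100110110

Answer: 11100110110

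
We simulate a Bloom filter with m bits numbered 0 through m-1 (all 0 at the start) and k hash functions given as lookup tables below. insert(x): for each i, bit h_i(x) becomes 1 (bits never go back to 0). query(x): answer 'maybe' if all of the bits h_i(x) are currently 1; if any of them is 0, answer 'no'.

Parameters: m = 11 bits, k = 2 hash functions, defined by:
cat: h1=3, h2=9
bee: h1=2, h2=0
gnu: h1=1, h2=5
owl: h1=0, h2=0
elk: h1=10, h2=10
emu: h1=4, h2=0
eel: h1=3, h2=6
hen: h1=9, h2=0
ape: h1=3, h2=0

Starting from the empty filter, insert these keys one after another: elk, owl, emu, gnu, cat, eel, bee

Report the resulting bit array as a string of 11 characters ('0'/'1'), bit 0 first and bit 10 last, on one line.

Start: bits=00000000000
After insert 'elk': sets bits 10 -> bits=00000000001
After insert 'owl': sets bits 0 -> bits=10000000001
After insert 'emu': sets bits 0 4 -> bits=10001000001
After insert 'gnu': sets bits 1 5 -> bits=11001100001
After insert 'cat': sets bits 3 9 -> bits=11011100011
After insert 'eel': sets bits 3 6 -> bits=11011110011
After insert 'bee': sets bits 0 2 -> bits=11111110011

Answer: 11111110011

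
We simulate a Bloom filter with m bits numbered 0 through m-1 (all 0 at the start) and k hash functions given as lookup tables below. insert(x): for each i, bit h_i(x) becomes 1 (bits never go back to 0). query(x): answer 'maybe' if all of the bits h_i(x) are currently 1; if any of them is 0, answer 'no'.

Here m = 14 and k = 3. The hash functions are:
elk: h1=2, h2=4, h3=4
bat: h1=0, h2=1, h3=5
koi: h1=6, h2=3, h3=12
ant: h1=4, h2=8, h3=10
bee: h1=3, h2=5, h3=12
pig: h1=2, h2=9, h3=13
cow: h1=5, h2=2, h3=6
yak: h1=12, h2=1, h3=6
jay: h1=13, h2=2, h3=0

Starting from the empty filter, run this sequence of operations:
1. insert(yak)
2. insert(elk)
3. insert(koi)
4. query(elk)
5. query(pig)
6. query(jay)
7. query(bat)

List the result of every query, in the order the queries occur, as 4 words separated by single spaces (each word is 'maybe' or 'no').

Answer: maybe no no no

Derivation:
Start: bits=00000000000000
Op 1: insert yak -> sets bits 1 6 12 -> bits=01000010000010
Op 2: insert elk -> sets bits 2 4 -> bits=01101010000010
Op 3: insert koi -> sets bits 3 6 12 -> bits=01111010000010
Op 4: query elk -> checks bit2=1, bit4=1 (all 1) -> maybe
Op 5: query pig -> checks bit2=1, bit9=0, bit13=0 (has a 0) -> no
Op 6: query jay -> checks bit0=0, bit2=1, bit13=0 (has a 0) -> no
Op 7: query bat -> checks bit0=0, bit1=1, bit5=0 (has a 0) -> no
Query results in order: maybe no no no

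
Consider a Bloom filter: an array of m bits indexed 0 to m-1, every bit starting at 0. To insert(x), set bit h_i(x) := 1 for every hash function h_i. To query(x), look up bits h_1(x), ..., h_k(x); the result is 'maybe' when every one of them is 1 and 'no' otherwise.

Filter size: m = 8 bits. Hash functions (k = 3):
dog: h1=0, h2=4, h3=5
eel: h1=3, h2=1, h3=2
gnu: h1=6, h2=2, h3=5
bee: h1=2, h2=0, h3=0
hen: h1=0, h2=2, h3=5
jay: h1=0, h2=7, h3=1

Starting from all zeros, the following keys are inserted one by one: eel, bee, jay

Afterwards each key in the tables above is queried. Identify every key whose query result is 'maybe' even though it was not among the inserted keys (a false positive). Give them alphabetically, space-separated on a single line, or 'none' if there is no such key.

Answer: none

Derivation:
Start: bits=00000000
After insert 'eel': sets bits 1 2 3 -> bits=01110000
After insert 'bee': sets bits 0 2 -> bits=11110000
After insert 'jay': sets bits 0 1 7 -> bits=11110001
Not inserted: dog gnu hen — query each against bits=11110001:
query dog: checks bit0=1, bit4=0, bit5=0 (has a 0) -> no => not a false positive
query gnu: checks bit2=1, bit5=0, bit6=0 (has a 0) -> no => not a false positive
query hen: checks bit0=1, bit2=1, bit5=0 (has a 0) -> no => not a false positive
False positives (alphabetical): none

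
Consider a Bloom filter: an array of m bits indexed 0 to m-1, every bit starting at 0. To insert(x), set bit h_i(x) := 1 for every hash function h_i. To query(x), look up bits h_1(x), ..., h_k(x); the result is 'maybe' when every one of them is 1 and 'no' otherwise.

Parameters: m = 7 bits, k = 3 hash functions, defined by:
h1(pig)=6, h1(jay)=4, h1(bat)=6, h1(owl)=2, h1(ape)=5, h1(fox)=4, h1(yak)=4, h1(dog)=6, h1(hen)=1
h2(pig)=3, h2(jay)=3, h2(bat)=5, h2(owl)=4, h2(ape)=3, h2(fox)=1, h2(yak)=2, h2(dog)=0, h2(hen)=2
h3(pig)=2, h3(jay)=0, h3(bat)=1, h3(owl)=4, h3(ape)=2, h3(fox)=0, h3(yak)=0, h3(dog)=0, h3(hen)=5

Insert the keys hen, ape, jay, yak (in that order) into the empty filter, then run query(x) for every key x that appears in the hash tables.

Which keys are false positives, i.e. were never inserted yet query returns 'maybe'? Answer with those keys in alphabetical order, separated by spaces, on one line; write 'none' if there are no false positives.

Start: bits=0000000
After insert 'hen': sets bits 1 2 5 -> bits=0110010
After insert 'ape': sets bits 2 3 5 -> bits=0111010
After insert 'jay': sets bits 0 3 4 -> bits=1111110
After insert 'yak': sets bits 0 2 4 -> bits=1111110
Not inserted: bat dog fox owl pig — query each against bits=1111110:
query bat: checks bit1=1, bit5=1, bit6=0 (has a 0) -> no => not a false positive
query dog: checks bit0=1, bit6=0 (has a 0) -> no => not a false positive
query fox: checks bit0=1, bit1=1, bit4=1 (all 1) -> maybe => FALSE POSITIVE
query owl: checks bit2=1, bit4=1 (all 1) -> maybe => FALSE POSITIVE
query pig: checks bit2=1, bit3=1, bit6=0 (has a 0) -> no => not a false positive
False positives (alphabetical): fox owl

Answer: fox owl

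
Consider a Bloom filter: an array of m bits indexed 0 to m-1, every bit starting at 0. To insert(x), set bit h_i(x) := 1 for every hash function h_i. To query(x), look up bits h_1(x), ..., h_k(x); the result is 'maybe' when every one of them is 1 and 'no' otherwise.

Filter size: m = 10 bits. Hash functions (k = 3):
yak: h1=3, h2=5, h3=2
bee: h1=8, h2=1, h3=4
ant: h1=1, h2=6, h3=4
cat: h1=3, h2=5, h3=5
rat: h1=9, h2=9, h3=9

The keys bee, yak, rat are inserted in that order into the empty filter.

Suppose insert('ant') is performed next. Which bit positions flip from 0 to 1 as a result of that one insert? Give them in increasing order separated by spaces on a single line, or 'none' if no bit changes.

Start: bits=0000000000
After insert 'bee': sets bits 1 4 8 -> bits=0100100010
After insert 'yak': sets bits 2 3 5 -> bits=0111110010
After insert 'rat': sets bits 9 -> bits=0111110011
insert 'ant' would touch bits 1 4 6; currently bit1=1, bit4=1, bit6=0
Bits that are 0 among those (would change 0->1): 6

Answer: 6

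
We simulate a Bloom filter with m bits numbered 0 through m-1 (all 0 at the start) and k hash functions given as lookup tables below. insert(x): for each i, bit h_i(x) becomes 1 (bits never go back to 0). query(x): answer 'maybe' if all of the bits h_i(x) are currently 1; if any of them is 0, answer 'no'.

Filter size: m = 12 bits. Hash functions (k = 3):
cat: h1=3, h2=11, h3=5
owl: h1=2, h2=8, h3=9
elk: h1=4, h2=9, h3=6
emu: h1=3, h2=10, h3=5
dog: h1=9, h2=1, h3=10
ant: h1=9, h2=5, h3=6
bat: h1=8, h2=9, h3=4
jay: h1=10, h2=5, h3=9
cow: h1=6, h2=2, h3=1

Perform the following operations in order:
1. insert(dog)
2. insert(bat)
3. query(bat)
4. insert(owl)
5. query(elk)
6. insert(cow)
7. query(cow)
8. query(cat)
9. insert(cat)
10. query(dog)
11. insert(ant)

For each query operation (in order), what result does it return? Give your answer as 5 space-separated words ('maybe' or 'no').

Start: bits=000000000000
Op 1: insert dog -> sets bits 1 9 10 -> bits=010000000110
Op 2: insert bat -> sets bits 4 8 9 -> bits=010010001110
Op 3: query bat -> checks bit4=1, bit8=1, bit9=1 (all 1) -> maybe
Op 4: insert owl -> sets bits 2 8 9 -> bits=011010001110
Op 5: query elk -> checks bit4=1, bit6=0, bit9=1 (has a 0) -> no
Op 6: insert cow -> sets bits 1 2 6 -> bits=011010101110
Op 7: query cow -> checks bit1=1, bit2=1, bit6=1 (all 1) -> maybe
Op 8: query cat -> checks bit3=0, bit5=0, bit11=0 (has a 0) -> no
Op 9: insert cat -> sets bits 3 5 11 -> bits=011111101111
Op 10: query dog -> checks bit1=1, bit9=1, bit10=1 (all 1) -> maybe
Op 11: insert ant -> sets bits 5 6 9 -> bits=011111101111
Query results in order: maybe no maybe no maybe

Answer: maybe no maybe no maybe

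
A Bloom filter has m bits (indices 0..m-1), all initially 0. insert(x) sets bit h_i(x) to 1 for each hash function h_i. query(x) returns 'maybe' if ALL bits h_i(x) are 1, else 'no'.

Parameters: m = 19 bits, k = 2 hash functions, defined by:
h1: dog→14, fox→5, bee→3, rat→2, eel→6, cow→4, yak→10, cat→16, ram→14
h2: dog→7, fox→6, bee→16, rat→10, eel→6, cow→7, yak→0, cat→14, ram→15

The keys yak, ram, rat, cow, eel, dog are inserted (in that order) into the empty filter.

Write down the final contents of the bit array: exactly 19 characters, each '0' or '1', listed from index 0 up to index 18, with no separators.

Start: bits=0000000000000000000
After insert 'yak': sets bits 0 10 -> bits=1000000000100000000
After insert 'ram': sets bits 14 15 -> bits=1000000000100011000
After insert 'rat': sets bits 2 10 -> bits=1010000000100011000
After insert 'cow': sets bits 4 7 -> bits=1010100100100011000
After insert 'eel': sets bits 6 -> bits=1010101100100011000
After insert 'dog': sets bits 7 14 -> bits=1010101100100011000

Answer: 1010101100100011000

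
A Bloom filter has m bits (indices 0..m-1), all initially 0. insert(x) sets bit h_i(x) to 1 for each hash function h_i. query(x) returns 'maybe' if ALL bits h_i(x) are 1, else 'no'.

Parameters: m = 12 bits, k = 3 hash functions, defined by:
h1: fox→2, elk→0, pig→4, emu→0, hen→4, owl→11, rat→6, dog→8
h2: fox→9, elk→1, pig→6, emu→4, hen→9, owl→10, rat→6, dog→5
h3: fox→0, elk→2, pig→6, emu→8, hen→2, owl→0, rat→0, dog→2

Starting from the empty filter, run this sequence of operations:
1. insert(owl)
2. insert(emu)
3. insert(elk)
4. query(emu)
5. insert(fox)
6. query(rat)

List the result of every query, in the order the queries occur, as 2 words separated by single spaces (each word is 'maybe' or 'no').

Answer: maybe no

Derivation:
Start: bits=000000000000
Op 1: insert owl -> sets bits 0 10 11 -> bits=100000000011
Op 2: insert emu -> sets bits 0 4 8 -> bits=100010001011
Op 3: insert elk -> sets bits 0 1 2 -> bits=111010001011
Op 4: query emu -> checks bit0=1, bit4=1, bit8=1 (all 1) -> maybe
Op 5: insert fox -> sets bits 0 2 9 -> bits=111010001111
Op 6: query rat -> checks bit0=1, bit6=0 (has a 0) -> no
Query results in order: maybe no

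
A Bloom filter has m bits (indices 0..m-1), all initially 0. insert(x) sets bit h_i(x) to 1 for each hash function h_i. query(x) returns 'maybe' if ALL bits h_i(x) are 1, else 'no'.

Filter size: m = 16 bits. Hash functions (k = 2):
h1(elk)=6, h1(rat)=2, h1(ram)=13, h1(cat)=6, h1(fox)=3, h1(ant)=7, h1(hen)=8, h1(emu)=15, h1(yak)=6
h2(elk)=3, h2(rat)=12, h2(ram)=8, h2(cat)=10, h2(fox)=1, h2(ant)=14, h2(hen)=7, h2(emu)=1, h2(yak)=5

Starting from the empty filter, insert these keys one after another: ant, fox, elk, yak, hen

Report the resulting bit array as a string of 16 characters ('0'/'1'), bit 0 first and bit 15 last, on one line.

Start: bits=0000000000000000
After insert 'ant': sets bits 7 14 -> bits=0000000100000010
After insert 'fox': sets bits 1 3 -> bits=0101000100000010
After insert 'elk': sets bits 3 6 -> bits=0101001100000010
After insert 'yak': sets bits 5 6 -> bits=0101011100000010
After insert 'hen': sets bits 7 8 -> bits=0101011110000010

Answer: 0101011110000010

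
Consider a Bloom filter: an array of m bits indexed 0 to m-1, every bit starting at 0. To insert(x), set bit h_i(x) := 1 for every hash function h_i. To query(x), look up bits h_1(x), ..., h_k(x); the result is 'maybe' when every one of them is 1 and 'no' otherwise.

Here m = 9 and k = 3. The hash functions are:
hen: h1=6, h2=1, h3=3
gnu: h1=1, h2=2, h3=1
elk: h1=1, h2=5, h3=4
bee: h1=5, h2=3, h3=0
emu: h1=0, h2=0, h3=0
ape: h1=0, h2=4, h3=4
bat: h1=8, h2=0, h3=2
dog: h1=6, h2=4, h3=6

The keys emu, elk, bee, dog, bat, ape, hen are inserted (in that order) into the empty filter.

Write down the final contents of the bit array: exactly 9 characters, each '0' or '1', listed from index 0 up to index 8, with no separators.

Answer: 111111101

Derivation:
Start: bits=000000000
After insert 'emu': sets bits 0 -> bits=100000000
After insert 'elk': sets bits 1 4 5 -> bits=110011000
After insert 'bee': sets bits 0 3 5 -> bits=110111000
After insert 'dog': sets bits 4 6 -> bits=110111100
After insert 'bat': sets bits 0 2 8 -> bits=111111101
After insert 'ape': sets bits 0 4 -> bits=111111101
After insert 'hen': sets bits 1 3 6 -> bits=111111101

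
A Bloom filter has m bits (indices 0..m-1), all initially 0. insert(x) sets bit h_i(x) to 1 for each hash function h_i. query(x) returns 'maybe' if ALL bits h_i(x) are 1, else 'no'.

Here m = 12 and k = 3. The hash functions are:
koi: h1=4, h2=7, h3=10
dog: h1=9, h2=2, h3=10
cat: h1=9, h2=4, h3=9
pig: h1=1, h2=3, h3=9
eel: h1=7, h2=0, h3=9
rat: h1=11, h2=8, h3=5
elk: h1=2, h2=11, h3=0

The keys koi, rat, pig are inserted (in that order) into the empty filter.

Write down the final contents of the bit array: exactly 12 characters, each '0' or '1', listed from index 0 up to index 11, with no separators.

Start: bits=000000000000
After insert 'koi': sets bits 4 7 10 -> bits=000010010010
After insert 'rat': sets bits 5 8 11 -> bits=000011011011
After insert 'pig': sets bits 1 3 9 -> bits=010111011111

Answer: 010111011111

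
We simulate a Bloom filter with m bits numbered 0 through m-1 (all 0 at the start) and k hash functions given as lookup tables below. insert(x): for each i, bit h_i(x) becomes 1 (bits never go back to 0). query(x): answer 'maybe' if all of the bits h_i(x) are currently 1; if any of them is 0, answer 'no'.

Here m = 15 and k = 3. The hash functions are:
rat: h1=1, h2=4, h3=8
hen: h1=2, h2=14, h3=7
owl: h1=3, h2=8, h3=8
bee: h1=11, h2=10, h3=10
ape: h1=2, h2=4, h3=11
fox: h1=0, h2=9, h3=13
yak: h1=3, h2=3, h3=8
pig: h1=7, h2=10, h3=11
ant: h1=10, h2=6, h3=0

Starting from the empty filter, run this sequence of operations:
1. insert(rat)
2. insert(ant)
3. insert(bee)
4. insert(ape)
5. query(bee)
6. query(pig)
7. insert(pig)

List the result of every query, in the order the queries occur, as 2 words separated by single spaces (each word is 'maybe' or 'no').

Answer: maybe no

Derivation:
Start: bits=000000000000000
Op 1: insert rat -> sets bits 1 4 8 -> bits=010010001000000
Op 2: insert ant -> sets bits 0 6 10 -> bits=110010101010000
Op 3: insert bee -> sets bits 10 11 -> bits=110010101011000
Op 4: insert ape -> sets bits 2 4 11 -> bits=111010101011000
Op 5: query bee -> checks bit10=1, bit11=1 (all 1) -> maybe
Op 6: query pig -> checks bit7=0, bit10=1, bit11=1 (has a 0) -> no
Op 7: insert pig -> sets bits 7 10 11 -> bits=111010111011000
Query results in order: maybe no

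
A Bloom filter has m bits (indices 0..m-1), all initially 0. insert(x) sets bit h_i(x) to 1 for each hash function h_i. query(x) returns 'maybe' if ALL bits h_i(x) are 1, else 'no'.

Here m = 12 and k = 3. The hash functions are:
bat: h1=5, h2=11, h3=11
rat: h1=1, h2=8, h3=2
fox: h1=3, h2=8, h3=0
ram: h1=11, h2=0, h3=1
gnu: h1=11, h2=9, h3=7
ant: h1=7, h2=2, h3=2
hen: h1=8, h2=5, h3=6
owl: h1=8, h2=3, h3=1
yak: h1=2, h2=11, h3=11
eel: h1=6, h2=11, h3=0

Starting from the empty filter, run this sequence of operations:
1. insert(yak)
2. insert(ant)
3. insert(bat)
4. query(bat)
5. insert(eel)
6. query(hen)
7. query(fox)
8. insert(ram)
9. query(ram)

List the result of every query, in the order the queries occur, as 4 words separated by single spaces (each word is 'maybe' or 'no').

Answer: maybe no no maybe

Derivation:
Start: bits=000000000000
Op 1: insert yak -> sets bits 2 11 -> bits=001000000001
Op 2: insert ant -> sets bits 2 7 -> bits=001000010001
Op 3: insert bat -> sets bits 5 11 -> bits=001001010001
Op 4: query bat -> checks bit5=1, bit11=1 (all 1) -> maybe
Op 5: insert eel -> sets bits 0 6 11 -> bits=101001110001
Op 6: query hen -> checks bit5=1, bit6=1, bit8=0 (has a 0) -> no
Op 7: query fox -> checks bit0=1, bit3=0, bit8=0 (has a 0) -> no
Op 8: insert ram -> sets bits 0 1 11 -> bits=111001110001
Op 9: query ram -> checks bit0=1, bit1=1, bit11=1 (all 1) -> maybe
Query results in order: maybe no no maybe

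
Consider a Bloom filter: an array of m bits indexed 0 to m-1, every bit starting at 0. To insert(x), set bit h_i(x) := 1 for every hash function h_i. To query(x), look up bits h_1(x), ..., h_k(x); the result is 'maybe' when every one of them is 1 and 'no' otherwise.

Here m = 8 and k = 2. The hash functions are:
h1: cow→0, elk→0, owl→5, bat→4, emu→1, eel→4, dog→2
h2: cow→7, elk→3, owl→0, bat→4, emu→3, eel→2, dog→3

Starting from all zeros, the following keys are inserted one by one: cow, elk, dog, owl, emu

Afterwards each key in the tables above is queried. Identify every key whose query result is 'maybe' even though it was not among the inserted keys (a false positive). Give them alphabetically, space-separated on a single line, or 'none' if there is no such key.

Answer: none

Derivation:
Start: bits=00000000
After insert 'cow': sets bits 0 7 -> bits=10000001
After insert 'elk': sets bits 0 3 -> bits=10010001
After insert 'dog': sets bits 2 3 -> bits=10110001
After insert 'owl': sets bits 0 5 -> bits=10110101
After insert 'emu': sets bits 1 3 -> bits=11110101
Not inserted: bat eel — query each against bits=11110101:
query bat: checks bit4=0 (has a 0) -> no => not a false positive
query eel: checks bit2=1, bit4=0 (has a 0) -> no => not a false positive
False positives (alphabetical): none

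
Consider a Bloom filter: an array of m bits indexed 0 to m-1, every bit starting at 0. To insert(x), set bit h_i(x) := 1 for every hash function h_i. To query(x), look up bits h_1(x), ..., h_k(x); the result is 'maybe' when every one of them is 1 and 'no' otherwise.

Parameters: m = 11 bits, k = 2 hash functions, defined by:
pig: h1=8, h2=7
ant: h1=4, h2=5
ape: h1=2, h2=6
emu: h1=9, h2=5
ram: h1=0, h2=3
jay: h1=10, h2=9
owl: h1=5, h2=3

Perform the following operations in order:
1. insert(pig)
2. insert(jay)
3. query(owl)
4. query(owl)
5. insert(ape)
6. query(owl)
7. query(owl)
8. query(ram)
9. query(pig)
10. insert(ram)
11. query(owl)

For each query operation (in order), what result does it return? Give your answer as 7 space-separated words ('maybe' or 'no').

Answer: no no no no no maybe no

Derivation:
Start: bits=00000000000
Op 1: insert pig -> sets bits 7 8 -> bits=00000001100
Op 2: insert jay -> sets bits 9 10 -> bits=00000001111
Op 3: query owl -> checks bit3=0, bit5=0 (has a 0) -> no
Op 4: query owl -> checks bit3=0, bit5=0 (has a 0) -> no
Op 5: insert ape -> sets bits 2 6 -> bits=00100011111
Op 6: query owl -> checks bit3=0, bit5=0 (has a 0) -> no
Op 7: query owl -> checks bit3=0, bit5=0 (has a 0) -> no
Op 8: query ram -> checks bit0=0, bit3=0 (has a 0) -> no
Op 9: query pig -> checks bit7=1, bit8=1 (all 1) -> maybe
Op 10: insert ram -> sets bits 0 3 -> bits=10110011111
Op 11: query owl -> checks bit3=1, bit5=0 (has a 0) -> no
Query results in order: no no no no no maybe no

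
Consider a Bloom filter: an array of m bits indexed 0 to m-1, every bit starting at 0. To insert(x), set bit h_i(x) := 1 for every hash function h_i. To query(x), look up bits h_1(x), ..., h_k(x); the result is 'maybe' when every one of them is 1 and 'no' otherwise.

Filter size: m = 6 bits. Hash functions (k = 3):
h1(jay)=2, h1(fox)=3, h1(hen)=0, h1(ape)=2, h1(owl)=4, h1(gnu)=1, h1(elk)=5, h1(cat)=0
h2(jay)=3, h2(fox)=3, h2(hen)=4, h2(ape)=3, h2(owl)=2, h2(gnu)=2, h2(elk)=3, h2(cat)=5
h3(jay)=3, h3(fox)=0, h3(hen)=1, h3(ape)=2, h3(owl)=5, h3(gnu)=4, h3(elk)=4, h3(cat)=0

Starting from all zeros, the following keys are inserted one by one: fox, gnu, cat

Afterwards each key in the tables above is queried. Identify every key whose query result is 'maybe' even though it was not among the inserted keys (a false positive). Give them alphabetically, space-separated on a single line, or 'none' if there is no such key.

Start: bits=000000
After insert 'fox': sets bits 0 3 -> bits=100100
After insert 'gnu': sets bits 1 2 4 -> bits=111110
After insert 'cat': sets bits 0 5 -> bits=111111
Not inserted: ape elk hen jay owl — query each against bits=111111:
query ape: checks bit2=1, bit3=1 (all 1) -> maybe => FALSE POSITIVE
query elk: checks bit3=1, bit4=1, bit5=1 (all 1) -> maybe => FALSE POSITIVE
query hen: checks bit0=1, bit1=1, bit4=1 (all 1) -> maybe => FALSE POSITIVE
query jay: checks bit2=1, bit3=1 (all 1) -> maybe => FALSE POSITIVE
query owl: checks bit2=1, bit4=1, bit5=1 (all 1) -> maybe => FALSE POSITIVE
False positives (alphabetical): ape elk hen jay owl

Answer: ape elk hen jay owl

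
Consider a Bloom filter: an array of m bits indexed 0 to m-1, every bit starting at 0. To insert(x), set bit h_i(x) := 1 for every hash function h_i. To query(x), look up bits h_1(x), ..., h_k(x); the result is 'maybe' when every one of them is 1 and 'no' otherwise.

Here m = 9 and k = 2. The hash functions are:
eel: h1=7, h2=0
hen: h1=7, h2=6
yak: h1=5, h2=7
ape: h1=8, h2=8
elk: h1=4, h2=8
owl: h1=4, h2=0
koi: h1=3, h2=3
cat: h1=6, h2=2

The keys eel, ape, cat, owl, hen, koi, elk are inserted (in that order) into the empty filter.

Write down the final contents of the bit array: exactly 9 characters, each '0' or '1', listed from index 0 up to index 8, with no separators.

Start: bits=000000000
After insert 'eel': sets bits 0 7 -> bits=100000010
After insert 'ape': sets bits 8 -> bits=100000011
After insert 'cat': sets bits 2 6 -> bits=101000111
After insert 'owl': sets bits 0 4 -> bits=101010111
After insert 'hen': sets bits 6 7 -> bits=101010111
After insert 'koi': sets bits 3 -> bits=101110111
After insert 'elk': sets bits 4 8 -> bits=101110111

Answer: 101110111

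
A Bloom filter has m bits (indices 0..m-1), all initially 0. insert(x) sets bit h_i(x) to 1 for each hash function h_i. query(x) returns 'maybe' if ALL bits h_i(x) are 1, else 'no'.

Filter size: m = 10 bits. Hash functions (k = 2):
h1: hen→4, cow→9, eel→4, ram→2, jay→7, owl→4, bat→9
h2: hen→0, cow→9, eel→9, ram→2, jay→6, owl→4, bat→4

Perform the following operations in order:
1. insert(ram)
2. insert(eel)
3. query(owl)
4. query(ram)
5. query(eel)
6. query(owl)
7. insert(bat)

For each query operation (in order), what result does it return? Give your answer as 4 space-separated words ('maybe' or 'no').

Answer: maybe maybe maybe maybe

Derivation:
Start: bits=0000000000
Op 1: insert ram -> sets bits 2 -> bits=0010000000
Op 2: insert eel -> sets bits 4 9 -> bits=0010100001
Op 3: query owl -> checks bit4=1 (all 1) -> maybe
Op 4: query ram -> checks bit2=1 (all 1) -> maybe
Op 5: query eel -> checks bit4=1, bit9=1 (all 1) -> maybe
Op 6: query owl -> checks bit4=1 (all 1) -> maybe
Op 7: insert bat -> sets bits 4 9 -> bits=0010100001
Query results in order: maybe maybe maybe maybe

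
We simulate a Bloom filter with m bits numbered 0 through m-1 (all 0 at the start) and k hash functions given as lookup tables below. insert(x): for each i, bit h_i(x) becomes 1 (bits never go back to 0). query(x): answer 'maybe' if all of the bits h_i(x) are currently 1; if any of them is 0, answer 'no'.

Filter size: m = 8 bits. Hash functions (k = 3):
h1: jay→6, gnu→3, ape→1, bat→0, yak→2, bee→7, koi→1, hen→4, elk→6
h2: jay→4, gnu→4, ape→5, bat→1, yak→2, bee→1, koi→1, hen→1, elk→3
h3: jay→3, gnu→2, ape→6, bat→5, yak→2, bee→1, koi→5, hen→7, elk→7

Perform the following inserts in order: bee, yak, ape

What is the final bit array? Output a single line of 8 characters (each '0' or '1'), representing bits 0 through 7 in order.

Answer: 01100111

Derivation:
Start: bits=00000000
After insert 'bee': sets bits 1 7 -> bits=01000001
After insert 'yak': sets bits 2 -> bits=01100001
After insert 'ape': sets bits 1 5 6 -> bits=01100111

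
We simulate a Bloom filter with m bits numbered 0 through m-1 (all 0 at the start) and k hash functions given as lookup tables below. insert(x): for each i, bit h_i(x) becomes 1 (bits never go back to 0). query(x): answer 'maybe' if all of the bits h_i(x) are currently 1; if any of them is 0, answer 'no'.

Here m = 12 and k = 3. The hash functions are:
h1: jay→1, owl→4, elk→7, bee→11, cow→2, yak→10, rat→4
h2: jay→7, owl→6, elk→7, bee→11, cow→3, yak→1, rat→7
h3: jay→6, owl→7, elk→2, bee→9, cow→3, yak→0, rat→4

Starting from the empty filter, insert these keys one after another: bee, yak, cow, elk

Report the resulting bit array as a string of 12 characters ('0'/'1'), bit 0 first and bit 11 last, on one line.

Answer: 111100010111

Derivation:
Start: bits=000000000000
After insert 'bee': sets bits 9 11 -> bits=000000000101
After insert 'yak': sets bits 0 1 10 -> bits=110000000111
After insert 'cow': sets bits 2 3 -> bits=111100000111
After insert 'elk': sets bits 2 7 -> bits=111100010111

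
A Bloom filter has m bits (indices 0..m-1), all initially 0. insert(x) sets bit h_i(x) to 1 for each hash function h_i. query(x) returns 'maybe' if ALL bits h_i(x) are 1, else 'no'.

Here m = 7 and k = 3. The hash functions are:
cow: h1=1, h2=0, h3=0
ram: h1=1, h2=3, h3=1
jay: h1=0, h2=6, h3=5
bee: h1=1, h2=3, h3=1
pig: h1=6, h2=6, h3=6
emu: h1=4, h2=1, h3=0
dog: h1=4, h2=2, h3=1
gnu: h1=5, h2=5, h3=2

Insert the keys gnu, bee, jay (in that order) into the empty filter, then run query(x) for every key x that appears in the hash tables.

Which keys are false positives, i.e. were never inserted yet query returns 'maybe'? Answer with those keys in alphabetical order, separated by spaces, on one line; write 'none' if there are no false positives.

Start: bits=0000000
After insert 'gnu': sets bits 2 5 -> bits=0010010
After insert 'bee': sets bits 1 3 -> bits=0111010
After insert 'jay': sets bits 0 5 6 -> bits=1111011
Not inserted: cow dog emu pig ram — query each against bits=1111011:
query cow: checks bit0=1, bit1=1 (all 1) -> maybe => FALSE POSITIVE
query dog: checks bit1=1, bit2=1, bit4=0 (has a 0) -> no => not a false positive
query emu: checks bit0=1, bit1=1, bit4=0 (has a 0) -> no => not a false positive
query pig: checks bit6=1 (all 1) -> maybe => FALSE POSITIVE
query ram: checks bit1=1, bit3=1 (all 1) -> maybe => FALSE POSITIVE
False positives (alphabetical): cow pig ram

Answer: cow pig ram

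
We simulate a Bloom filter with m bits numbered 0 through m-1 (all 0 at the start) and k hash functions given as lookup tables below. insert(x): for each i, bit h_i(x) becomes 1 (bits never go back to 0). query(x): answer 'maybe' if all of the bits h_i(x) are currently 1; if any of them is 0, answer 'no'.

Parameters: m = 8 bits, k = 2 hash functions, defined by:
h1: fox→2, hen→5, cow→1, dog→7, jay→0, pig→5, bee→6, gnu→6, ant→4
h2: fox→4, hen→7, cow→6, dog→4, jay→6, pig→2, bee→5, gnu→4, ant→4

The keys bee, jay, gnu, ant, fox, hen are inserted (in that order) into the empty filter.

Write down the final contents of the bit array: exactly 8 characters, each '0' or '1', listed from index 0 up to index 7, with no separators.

Answer: 10101111

Derivation:
Start: bits=00000000
After insert 'bee': sets bits 5 6 -> bits=00000110
After insert 'jay': sets bits 0 6 -> bits=10000110
After insert 'gnu': sets bits 4 6 -> bits=10001110
After insert 'ant': sets bits 4 -> bits=10001110
After insert 'fox': sets bits 2 4 -> bits=10101110
After insert 'hen': sets bits 5 7 -> bits=10101111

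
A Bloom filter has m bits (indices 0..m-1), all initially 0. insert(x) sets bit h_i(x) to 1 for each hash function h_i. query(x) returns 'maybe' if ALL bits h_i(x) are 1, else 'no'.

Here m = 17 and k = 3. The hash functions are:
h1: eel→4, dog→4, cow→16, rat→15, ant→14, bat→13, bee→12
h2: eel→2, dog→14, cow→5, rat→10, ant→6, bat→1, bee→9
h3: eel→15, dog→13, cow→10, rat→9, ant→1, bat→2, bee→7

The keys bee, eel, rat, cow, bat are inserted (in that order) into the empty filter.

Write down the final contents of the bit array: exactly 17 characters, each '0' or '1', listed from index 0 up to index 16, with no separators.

Start: bits=00000000000000000
After insert 'bee': sets bits 7 9 12 -> bits=00000001010010000
After insert 'eel': sets bits 2 4 15 -> bits=00101001010010010
After insert 'rat': sets bits 9 10 15 -> bits=00101001011010010
After insert 'cow': sets bits 5 10 16 -> bits=00101101011010011
After insert 'bat': sets bits 1 2 13 -> bits=01101101011011011

Answer: 01101101011011011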